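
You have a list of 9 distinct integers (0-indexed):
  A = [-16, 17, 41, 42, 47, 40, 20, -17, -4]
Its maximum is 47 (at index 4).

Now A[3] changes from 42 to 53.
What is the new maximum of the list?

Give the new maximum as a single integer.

Old max = 47 (at index 4)
Change: A[3] 42 -> 53
Changed element was NOT the old max.
  New max = max(old_max, new_val) = max(47, 53) = 53

Answer: 53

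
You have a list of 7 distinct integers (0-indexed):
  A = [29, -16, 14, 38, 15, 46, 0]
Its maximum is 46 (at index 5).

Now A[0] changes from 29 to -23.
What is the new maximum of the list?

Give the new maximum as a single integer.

Answer: 46

Derivation:
Old max = 46 (at index 5)
Change: A[0] 29 -> -23
Changed element was NOT the old max.
  New max = max(old_max, new_val) = max(46, -23) = 46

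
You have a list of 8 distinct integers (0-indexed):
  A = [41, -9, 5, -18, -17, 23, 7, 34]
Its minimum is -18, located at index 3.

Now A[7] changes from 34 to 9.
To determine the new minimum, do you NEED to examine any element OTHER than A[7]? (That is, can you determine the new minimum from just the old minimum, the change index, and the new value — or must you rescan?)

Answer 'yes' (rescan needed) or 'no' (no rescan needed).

Old min = -18 at index 3
Change at index 7: 34 -> 9
Index 7 was NOT the min. New min = min(-18, 9). No rescan of other elements needed.
Needs rescan: no

Answer: no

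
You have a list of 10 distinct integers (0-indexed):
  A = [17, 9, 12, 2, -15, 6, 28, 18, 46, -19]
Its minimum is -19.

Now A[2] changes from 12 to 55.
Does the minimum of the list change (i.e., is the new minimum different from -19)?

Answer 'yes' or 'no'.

Answer: no

Derivation:
Old min = -19
Change: A[2] 12 -> 55
Changed element was NOT the min; min changes only if 55 < -19.
New min = -19; changed? no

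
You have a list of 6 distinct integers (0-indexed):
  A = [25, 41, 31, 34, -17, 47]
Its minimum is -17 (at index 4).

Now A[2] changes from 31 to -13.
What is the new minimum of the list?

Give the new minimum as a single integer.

Answer: -17

Derivation:
Old min = -17 (at index 4)
Change: A[2] 31 -> -13
Changed element was NOT the old min.
  New min = min(old_min, new_val) = min(-17, -13) = -17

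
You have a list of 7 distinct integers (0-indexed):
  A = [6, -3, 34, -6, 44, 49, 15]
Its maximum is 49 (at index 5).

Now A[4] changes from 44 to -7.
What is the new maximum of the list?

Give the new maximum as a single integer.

Old max = 49 (at index 5)
Change: A[4] 44 -> -7
Changed element was NOT the old max.
  New max = max(old_max, new_val) = max(49, -7) = 49

Answer: 49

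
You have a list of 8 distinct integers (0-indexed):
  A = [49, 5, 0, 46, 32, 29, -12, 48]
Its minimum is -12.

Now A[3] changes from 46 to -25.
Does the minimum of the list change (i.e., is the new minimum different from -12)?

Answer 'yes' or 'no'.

Answer: yes

Derivation:
Old min = -12
Change: A[3] 46 -> -25
Changed element was NOT the min; min changes only if -25 < -12.
New min = -25; changed? yes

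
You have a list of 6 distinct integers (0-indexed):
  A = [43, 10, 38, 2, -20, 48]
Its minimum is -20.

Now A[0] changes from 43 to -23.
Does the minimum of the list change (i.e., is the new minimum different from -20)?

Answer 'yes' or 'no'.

Old min = -20
Change: A[0] 43 -> -23
Changed element was NOT the min; min changes only if -23 < -20.
New min = -23; changed? yes

Answer: yes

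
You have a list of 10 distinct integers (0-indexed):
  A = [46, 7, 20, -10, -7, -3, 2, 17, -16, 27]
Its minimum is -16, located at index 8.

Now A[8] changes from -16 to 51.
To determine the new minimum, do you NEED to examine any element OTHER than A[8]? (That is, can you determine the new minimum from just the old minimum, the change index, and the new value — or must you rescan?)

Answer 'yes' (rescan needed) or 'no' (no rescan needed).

Old min = -16 at index 8
Change at index 8: -16 -> 51
Index 8 WAS the min and new value 51 > old min -16. Must rescan other elements to find the new min.
Needs rescan: yes

Answer: yes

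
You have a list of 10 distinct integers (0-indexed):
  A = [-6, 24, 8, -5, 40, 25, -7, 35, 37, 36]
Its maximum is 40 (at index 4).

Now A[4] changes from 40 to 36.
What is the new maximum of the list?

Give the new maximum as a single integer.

Answer: 37

Derivation:
Old max = 40 (at index 4)
Change: A[4] 40 -> 36
Changed element WAS the max -> may need rescan.
  Max of remaining elements: 37
  New max = max(36, 37) = 37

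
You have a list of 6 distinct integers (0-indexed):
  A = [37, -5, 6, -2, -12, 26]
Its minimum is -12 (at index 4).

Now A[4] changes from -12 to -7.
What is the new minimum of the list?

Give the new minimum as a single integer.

Answer: -7

Derivation:
Old min = -12 (at index 4)
Change: A[4] -12 -> -7
Changed element WAS the min. Need to check: is -7 still <= all others?
  Min of remaining elements: -5
  New min = min(-7, -5) = -7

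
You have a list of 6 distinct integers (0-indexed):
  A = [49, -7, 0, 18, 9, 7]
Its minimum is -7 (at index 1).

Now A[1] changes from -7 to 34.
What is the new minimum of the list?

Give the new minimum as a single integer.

Old min = -7 (at index 1)
Change: A[1] -7 -> 34
Changed element WAS the min. Need to check: is 34 still <= all others?
  Min of remaining elements: 0
  New min = min(34, 0) = 0

Answer: 0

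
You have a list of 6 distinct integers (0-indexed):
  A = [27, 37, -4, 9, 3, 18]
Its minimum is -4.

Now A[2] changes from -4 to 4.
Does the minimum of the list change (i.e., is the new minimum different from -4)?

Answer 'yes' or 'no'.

Old min = -4
Change: A[2] -4 -> 4
Changed element was the min; new min must be rechecked.
New min = 3; changed? yes

Answer: yes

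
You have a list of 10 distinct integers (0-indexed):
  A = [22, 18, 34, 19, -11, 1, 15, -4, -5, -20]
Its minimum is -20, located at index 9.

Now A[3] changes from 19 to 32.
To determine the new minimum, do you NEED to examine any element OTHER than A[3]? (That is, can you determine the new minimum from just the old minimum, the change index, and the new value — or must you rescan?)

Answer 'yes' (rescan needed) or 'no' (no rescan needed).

Old min = -20 at index 9
Change at index 3: 19 -> 32
Index 3 was NOT the min. New min = min(-20, 32). No rescan of other elements needed.
Needs rescan: no

Answer: no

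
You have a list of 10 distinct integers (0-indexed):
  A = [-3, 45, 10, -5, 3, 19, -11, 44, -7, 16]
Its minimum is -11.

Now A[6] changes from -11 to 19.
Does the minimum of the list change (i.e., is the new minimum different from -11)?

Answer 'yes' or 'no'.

Answer: yes

Derivation:
Old min = -11
Change: A[6] -11 -> 19
Changed element was the min; new min must be rechecked.
New min = -7; changed? yes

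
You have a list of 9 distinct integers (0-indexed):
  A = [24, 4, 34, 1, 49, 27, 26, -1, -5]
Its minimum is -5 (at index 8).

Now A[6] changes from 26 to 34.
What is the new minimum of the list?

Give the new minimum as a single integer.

Old min = -5 (at index 8)
Change: A[6] 26 -> 34
Changed element was NOT the old min.
  New min = min(old_min, new_val) = min(-5, 34) = -5

Answer: -5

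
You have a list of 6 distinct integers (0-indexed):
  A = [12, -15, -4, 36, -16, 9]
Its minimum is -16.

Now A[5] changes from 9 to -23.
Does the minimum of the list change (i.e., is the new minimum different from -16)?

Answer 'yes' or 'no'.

Answer: yes

Derivation:
Old min = -16
Change: A[5] 9 -> -23
Changed element was NOT the min; min changes only if -23 < -16.
New min = -23; changed? yes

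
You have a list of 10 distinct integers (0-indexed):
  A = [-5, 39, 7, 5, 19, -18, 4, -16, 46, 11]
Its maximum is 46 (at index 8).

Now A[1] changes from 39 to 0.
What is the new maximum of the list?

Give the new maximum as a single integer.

Answer: 46

Derivation:
Old max = 46 (at index 8)
Change: A[1] 39 -> 0
Changed element was NOT the old max.
  New max = max(old_max, new_val) = max(46, 0) = 46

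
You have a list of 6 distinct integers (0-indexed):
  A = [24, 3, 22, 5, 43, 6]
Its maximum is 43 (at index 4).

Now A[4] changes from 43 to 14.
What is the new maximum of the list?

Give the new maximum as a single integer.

Answer: 24

Derivation:
Old max = 43 (at index 4)
Change: A[4] 43 -> 14
Changed element WAS the max -> may need rescan.
  Max of remaining elements: 24
  New max = max(14, 24) = 24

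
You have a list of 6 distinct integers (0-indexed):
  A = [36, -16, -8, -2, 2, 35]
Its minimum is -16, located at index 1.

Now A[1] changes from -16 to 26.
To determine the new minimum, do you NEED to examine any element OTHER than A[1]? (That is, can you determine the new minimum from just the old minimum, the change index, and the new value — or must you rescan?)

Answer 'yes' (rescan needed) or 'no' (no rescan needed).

Old min = -16 at index 1
Change at index 1: -16 -> 26
Index 1 WAS the min and new value 26 > old min -16. Must rescan other elements to find the new min.
Needs rescan: yes

Answer: yes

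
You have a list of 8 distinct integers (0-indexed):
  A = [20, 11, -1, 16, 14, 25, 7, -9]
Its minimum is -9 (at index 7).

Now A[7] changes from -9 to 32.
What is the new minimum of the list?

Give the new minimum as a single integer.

Old min = -9 (at index 7)
Change: A[7] -9 -> 32
Changed element WAS the min. Need to check: is 32 still <= all others?
  Min of remaining elements: -1
  New min = min(32, -1) = -1

Answer: -1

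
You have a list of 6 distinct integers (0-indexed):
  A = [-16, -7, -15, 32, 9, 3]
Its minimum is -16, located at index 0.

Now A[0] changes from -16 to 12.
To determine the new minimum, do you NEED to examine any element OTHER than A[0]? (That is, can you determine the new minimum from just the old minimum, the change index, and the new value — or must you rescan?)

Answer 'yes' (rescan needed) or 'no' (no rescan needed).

Answer: yes

Derivation:
Old min = -16 at index 0
Change at index 0: -16 -> 12
Index 0 WAS the min and new value 12 > old min -16. Must rescan other elements to find the new min.
Needs rescan: yes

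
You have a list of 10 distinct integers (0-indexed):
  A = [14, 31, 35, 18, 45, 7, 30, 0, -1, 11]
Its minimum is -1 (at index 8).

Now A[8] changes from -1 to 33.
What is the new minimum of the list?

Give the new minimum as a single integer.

Answer: 0

Derivation:
Old min = -1 (at index 8)
Change: A[8] -1 -> 33
Changed element WAS the min. Need to check: is 33 still <= all others?
  Min of remaining elements: 0
  New min = min(33, 0) = 0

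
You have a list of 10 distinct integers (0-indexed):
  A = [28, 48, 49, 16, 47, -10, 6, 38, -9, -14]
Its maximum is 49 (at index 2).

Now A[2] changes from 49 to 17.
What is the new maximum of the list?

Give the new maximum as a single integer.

Answer: 48

Derivation:
Old max = 49 (at index 2)
Change: A[2] 49 -> 17
Changed element WAS the max -> may need rescan.
  Max of remaining elements: 48
  New max = max(17, 48) = 48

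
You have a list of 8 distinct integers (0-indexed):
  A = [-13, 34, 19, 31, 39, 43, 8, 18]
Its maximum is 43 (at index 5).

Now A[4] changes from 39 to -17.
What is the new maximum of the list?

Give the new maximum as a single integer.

Answer: 43

Derivation:
Old max = 43 (at index 5)
Change: A[4] 39 -> -17
Changed element was NOT the old max.
  New max = max(old_max, new_val) = max(43, -17) = 43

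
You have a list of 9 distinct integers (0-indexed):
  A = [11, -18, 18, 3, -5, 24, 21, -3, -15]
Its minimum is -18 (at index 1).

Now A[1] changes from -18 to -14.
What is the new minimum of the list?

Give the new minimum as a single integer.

Old min = -18 (at index 1)
Change: A[1] -18 -> -14
Changed element WAS the min. Need to check: is -14 still <= all others?
  Min of remaining elements: -15
  New min = min(-14, -15) = -15

Answer: -15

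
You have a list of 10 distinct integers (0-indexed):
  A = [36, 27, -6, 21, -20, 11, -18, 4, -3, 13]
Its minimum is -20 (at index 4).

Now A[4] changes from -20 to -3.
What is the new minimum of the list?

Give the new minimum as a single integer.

Answer: -18

Derivation:
Old min = -20 (at index 4)
Change: A[4] -20 -> -3
Changed element WAS the min. Need to check: is -3 still <= all others?
  Min of remaining elements: -18
  New min = min(-3, -18) = -18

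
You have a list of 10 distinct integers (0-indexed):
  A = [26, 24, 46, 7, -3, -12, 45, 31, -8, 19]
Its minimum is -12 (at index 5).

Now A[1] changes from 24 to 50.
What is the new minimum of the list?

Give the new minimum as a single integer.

Old min = -12 (at index 5)
Change: A[1] 24 -> 50
Changed element was NOT the old min.
  New min = min(old_min, new_val) = min(-12, 50) = -12

Answer: -12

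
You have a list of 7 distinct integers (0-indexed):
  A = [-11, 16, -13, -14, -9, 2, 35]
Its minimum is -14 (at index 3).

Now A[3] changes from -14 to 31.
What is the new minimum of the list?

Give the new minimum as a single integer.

Old min = -14 (at index 3)
Change: A[3] -14 -> 31
Changed element WAS the min. Need to check: is 31 still <= all others?
  Min of remaining elements: -13
  New min = min(31, -13) = -13

Answer: -13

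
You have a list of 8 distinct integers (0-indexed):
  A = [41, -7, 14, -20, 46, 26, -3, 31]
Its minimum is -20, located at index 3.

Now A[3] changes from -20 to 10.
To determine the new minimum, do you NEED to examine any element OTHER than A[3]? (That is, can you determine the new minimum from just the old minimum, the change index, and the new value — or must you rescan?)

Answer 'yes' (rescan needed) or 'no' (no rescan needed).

Answer: yes

Derivation:
Old min = -20 at index 3
Change at index 3: -20 -> 10
Index 3 WAS the min and new value 10 > old min -20. Must rescan other elements to find the new min.
Needs rescan: yes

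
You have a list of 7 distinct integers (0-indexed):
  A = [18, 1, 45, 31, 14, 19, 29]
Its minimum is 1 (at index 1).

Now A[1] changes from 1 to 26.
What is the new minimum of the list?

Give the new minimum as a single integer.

Old min = 1 (at index 1)
Change: A[1] 1 -> 26
Changed element WAS the min. Need to check: is 26 still <= all others?
  Min of remaining elements: 14
  New min = min(26, 14) = 14

Answer: 14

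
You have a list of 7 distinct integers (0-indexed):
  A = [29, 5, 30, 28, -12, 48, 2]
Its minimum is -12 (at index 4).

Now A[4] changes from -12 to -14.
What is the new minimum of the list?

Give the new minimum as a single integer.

Old min = -12 (at index 4)
Change: A[4] -12 -> -14
Changed element WAS the min. Need to check: is -14 still <= all others?
  Min of remaining elements: 2
  New min = min(-14, 2) = -14

Answer: -14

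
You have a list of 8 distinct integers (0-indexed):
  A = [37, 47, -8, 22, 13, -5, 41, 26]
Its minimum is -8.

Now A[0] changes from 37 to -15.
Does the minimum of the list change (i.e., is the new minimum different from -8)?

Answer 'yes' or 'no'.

Old min = -8
Change: A[0] 37 -> -15
Changed element was NOT the min; min changes only if -15 < -8.
New min = -15; changed? yes

Answer: yes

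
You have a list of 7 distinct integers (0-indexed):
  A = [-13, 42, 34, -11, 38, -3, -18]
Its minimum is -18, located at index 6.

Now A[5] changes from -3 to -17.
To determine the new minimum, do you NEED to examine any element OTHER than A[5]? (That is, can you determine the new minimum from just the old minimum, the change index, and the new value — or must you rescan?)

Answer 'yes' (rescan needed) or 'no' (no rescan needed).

Answer: no

Derivation:
Old min = -18 at index 6
Change at index 5: -3 -> -17
Index 5 was NOT the min. New min = min(-18, -17). No rescan of other elements needed.
Needs rescan: no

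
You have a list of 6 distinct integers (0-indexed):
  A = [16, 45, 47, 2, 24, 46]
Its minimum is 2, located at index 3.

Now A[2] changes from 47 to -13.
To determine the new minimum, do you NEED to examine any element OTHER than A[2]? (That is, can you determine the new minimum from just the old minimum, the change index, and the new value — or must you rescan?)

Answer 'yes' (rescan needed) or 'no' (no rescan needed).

Answer: no

Derivation:
Old min = 2 at index 3
Change at index 2: 47 -> -13
Index 2 was NOT the min. New min = min(2, -13). No rescan of other elements needed.
Needs rescan: no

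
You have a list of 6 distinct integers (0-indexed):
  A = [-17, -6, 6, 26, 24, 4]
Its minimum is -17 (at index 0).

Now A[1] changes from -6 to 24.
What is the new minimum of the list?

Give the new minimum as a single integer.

Old min = -17 (at index 0)
Change: A[1] -6 -> 24
Changed element was NOT the old min.
  New min = min(old_min, new_val) = min(-17, 24) = -17

Answer: -17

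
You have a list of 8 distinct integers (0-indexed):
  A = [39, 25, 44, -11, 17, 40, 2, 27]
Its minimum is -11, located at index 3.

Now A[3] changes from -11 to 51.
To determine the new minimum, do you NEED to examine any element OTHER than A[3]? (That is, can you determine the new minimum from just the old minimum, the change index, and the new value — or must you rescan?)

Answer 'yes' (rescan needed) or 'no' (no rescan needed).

Old min = -11 at index 3
Change at index 3: -11 -> 51
Index 3 WAS the min and new value 51 > old min -11. Must rescan other elements to find the new min.
Needs rescan: yes

Answer: yes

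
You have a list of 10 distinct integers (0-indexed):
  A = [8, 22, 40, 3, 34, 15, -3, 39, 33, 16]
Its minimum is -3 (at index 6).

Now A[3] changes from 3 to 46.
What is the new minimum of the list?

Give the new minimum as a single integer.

Old min = -3 (at index 6)
Change: A[3] 3 -> 46
Changed element was NOT the old min.
  New min = min(old_min, new_val) = min(-3, 46) = -3

Answer: -3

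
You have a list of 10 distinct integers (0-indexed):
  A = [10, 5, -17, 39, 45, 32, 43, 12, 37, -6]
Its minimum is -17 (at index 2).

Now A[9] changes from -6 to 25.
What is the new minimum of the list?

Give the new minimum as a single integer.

Answer: -17

Derivation:
Old min = -17 (at index 2)
Change: A[9] -6 -> 25
Changed element was NOT the old min.
  New min = min(old_min, new_val) = min(-17, 25) = -17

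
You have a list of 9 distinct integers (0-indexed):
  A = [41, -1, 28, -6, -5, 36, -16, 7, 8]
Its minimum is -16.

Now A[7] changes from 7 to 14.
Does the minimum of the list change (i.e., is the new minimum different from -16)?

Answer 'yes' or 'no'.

Old min = -16
Change: A[7] 7 -> 14
Changed element was NOT the min; min changes only if 14 < -16.
New min = -16; changed? no

Answer: no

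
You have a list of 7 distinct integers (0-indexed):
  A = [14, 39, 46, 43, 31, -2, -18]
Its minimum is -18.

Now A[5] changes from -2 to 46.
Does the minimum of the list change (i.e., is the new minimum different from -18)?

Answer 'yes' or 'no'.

Answer: no

Derivation:
Old min = -18
Change: A[5] -2 -> 46
Changed element was NOT the min; min changes only if 46 < -18.
New min = -18; changed? no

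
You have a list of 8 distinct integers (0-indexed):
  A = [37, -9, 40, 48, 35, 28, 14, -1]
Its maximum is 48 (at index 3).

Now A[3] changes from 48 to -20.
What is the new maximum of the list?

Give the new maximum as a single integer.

Answer: 40

Derivation:
Old max = 48 (at index 3)
Change: A[3] 48 -> -20
Changed element WAS the max -> may need rescan.
  Max of remaining elements: 40
  New max = max(-20, 40) = 40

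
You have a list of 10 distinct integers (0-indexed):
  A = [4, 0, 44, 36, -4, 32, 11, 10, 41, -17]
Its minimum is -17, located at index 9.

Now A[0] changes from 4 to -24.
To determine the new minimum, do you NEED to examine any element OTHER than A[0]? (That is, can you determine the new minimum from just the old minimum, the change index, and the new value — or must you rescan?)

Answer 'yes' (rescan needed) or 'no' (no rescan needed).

Answer: no

Derivation:
Old min = -17 at index 9
Change at index 0: 4 -> -24
Index 0 was NOT the min. New min = min(-17, -24). No rescan of other elements needed.
Needs rescan: no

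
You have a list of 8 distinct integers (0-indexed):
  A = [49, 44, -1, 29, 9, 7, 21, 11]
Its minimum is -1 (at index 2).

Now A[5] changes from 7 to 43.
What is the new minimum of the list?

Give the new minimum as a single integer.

Answer: -1

Derivation:
Old min = -1 (at index 2)
Change: A[5] 7 -> 43
Changed element was NOT the old min.
  New min = min(old_min, new_val) = min(-1, 43) = -1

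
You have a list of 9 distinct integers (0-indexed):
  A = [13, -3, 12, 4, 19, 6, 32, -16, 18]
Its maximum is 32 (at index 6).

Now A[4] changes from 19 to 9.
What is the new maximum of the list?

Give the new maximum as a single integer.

Answer: 32

Derivation:
Old max = 32 (at index 6)
Change: A[4] 19 -> 9
Changed element was NOT the old max.
  New max = max(old_max, new_val) = max(32, 9) = 32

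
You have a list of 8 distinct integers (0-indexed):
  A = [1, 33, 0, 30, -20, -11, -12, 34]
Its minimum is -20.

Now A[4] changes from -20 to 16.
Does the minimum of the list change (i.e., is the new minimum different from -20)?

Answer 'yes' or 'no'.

Answer: yes

Derivation:
Old min = -20
Change: A[4] -20 -> 16
Changed element was the min; new min must be rechecked.
New min = -12; changed? yes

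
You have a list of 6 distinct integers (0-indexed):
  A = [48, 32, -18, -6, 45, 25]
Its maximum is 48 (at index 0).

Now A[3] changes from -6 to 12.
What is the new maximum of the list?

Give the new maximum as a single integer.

Old max = 48 (at index 0)
Change: A[3] -6 -> 12
Changed element was NOT the old max.
  New max = max(old_max, new_val) = max(48, 12) = 48

Answer: 48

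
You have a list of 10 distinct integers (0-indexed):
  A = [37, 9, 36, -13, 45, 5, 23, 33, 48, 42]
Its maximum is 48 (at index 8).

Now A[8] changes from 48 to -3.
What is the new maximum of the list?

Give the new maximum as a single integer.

Old max = 48 (at index 8)
Change: A[8] 48 -> -3
Changed element WAS the max -> may need rescan.
  Max of remaining elements: 45
  New max = max(-3, 45) = 45

Answer: 45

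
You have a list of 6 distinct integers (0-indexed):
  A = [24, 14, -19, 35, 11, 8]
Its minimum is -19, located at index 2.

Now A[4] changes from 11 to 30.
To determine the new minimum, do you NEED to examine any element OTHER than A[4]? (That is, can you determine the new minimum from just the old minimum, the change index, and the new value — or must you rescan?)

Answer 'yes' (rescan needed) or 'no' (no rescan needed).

Old min = -19 at index 2
Change at index 4: 11 -> 30
Index 4 was NOT the min. New min = min(-19, 30). No rescan of other elements needed.
Needs rescan: no

Answer: no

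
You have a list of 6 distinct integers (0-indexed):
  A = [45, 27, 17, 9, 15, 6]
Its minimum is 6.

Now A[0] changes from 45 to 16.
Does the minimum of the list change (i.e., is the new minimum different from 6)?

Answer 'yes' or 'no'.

Answer: no

Derivation:
Old min = 6
Change: A[0] 45 -> 16
Changed element was NOT the min; min changes only if 16 < 6.
New min = 6; changed? no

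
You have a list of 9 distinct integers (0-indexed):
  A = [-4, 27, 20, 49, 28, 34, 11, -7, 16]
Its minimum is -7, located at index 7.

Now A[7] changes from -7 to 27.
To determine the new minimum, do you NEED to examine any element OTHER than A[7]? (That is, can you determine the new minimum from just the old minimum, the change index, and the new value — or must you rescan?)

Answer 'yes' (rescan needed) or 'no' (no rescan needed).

Answer: yes

Derivation:
Old min = -7 at index 7
Change at index 7: -7 -> 27
Index 7 WAS the min and new value 27 > old min -7. Must rescan other elements to find the new min.
Needs rescan: yes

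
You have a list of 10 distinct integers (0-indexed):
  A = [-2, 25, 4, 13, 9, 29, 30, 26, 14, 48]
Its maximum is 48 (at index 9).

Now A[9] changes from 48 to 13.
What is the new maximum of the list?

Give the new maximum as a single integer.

Old max = 48 (at index 9)
Change: A[9] 48 -> 13
Changed element WAS the max -> may need rescan.
  Max of remaining elements: 30
  New max = max(13, 30) = 30

Answer: 30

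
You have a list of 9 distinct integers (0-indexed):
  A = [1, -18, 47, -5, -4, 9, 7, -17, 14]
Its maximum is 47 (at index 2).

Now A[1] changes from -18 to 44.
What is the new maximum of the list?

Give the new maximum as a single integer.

Old max = 47 (at index 2)
Change: A[1] -18 -> 44
Changed element was NOT the old max.
  New max = max(old_max, new_val) = max(47, 44) = 47

Answer: 47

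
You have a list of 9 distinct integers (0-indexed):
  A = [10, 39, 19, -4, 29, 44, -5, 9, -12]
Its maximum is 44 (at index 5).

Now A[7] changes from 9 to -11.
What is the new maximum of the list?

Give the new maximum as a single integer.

Answer: 44

Derivation:
Old max = 44 (at index 5)
Change: A[7] 9 -> -11
Changed element was NOT the old max.
  New max = max(old_max, new_val) = max(44, -11) = 44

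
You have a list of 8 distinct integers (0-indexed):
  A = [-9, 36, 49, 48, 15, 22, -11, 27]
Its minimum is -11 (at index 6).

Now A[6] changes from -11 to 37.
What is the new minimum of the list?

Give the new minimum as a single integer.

Answer: -9

Derivation:
Old min = -11 (at index 6)
Change: A[6] -11 -> 37
Changed element WAS the min. Need to check: is 37 still <= all others?
  Min of remaining elements: -9
  New min = min(37, -9) = -9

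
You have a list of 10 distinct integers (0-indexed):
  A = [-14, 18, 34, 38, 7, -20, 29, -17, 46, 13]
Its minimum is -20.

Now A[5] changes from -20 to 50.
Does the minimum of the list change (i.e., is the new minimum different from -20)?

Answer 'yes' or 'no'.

Answer: yes

Derivation:
Old min = -20
Change: A[5] -20 -> 50
Changed element was the min; new min must be rechecked.
New min = -17; changed? yes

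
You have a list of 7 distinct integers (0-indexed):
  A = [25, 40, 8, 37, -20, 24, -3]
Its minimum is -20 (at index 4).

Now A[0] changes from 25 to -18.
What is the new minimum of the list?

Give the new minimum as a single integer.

Answer: -20

Derivation:
Old min = -20 (at index 4)
Change: A[0] 25 -> -18
Changed element was NOT the old min.
  New min = min(old_min, new_val) = min(-20, -18) = -20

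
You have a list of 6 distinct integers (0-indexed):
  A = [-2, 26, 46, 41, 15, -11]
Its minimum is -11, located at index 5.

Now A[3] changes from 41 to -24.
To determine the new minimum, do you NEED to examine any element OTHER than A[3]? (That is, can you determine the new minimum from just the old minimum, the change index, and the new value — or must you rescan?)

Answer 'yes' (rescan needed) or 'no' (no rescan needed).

Answer: no

Derivation:
Old min = -11 at index 5
Change at index 3: 41 -> -24
Index 3 was NOT the min. New min = min(-11, -24). No rescan of other elements needed.
Needs rescan: no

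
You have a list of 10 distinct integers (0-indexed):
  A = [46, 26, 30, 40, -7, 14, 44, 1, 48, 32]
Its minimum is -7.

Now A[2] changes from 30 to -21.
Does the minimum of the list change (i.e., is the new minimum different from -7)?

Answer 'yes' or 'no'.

Answer: yes

Derivation:
Old min = -7
Change: A[2] 30 -> -21
Changed element was NOT the min; min changes only if -21 < -7.
New min = -21; changed? yes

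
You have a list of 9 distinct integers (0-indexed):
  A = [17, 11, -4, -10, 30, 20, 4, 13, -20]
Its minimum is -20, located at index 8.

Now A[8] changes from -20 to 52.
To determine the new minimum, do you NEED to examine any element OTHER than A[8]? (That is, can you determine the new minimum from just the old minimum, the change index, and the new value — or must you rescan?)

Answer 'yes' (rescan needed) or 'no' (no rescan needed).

Answer: yes

Derivation:
Old min = -20 at index 8
Change at index 8: -20 -> 52
Index 8 WAS the min and new value 52 > old min -20. Must rescan other elements to find the new min.
Needs rescan: yes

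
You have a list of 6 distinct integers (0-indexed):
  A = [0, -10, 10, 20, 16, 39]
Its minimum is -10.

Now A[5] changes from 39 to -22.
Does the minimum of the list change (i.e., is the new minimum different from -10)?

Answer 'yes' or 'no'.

Old min = -10
Change: A[5] 39 -> -22
Changed element was NOT the min; min changes only if -22 < -10.
New min = -22; changed? yes

Answer: yes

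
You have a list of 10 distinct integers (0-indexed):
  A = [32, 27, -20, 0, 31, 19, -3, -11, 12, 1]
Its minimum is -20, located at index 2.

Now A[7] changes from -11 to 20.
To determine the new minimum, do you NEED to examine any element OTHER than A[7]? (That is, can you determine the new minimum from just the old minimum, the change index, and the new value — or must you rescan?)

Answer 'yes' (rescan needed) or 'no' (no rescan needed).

Old min = -20 at index 2
Change at index 7: -11 -> 20
Index 7 was NOT the min. New min = min(-20, 20). No rescan of other elements needed.
Needs rescan: no

Answer: no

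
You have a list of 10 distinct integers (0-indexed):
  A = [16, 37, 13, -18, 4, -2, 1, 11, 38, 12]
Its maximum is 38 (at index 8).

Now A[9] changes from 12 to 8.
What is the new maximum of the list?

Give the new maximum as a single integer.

Answer: 38

Derivation:
Old max = 38 (at index 8)
Change: A[9] 12 -> 8
Changed element was NOT the old max.
  New max = max(old_max, new_val) = max(38, 8) = 38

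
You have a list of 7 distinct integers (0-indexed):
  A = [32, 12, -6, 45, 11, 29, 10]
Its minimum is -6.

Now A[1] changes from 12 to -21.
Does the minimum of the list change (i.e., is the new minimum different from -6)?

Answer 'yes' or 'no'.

Answer: yes

Derivation:
Old min = -6
Change: A[1] 12 -> -21
Changed element was NOT the min; min changes only if -21 < -6.
New min = -21; changed? yes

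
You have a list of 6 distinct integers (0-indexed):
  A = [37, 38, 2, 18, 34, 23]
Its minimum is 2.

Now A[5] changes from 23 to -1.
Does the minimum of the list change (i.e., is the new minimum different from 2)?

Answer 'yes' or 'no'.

Answer: yes

Derivation:
Old min = 2
Change: A[5] 23 -> -1
Changed element was NOT the min; min changes only if -1 < 2.
New min = -1; changed? yes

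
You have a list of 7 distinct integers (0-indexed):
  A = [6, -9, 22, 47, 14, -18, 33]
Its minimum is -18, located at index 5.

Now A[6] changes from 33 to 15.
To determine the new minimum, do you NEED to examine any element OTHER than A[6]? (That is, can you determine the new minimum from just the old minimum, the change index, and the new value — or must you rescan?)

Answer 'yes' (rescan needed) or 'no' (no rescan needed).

Old min = -18 at index 5
Change at index 6: 33 -> 15
Index 6 was NOT the min. New min = min(-18, 15). No rescan of other elements needed.
Needs rescan: no

Answer: no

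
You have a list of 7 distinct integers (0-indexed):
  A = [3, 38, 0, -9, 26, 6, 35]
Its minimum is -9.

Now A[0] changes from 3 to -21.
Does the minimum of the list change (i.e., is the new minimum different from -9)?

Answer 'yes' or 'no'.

Answer: yes

Derivation:
Old min = -9
Change: A[0] 3 -> -21
Changed element was NOT the min; min changes only if -21 < -9.
New min = -21; changed? yes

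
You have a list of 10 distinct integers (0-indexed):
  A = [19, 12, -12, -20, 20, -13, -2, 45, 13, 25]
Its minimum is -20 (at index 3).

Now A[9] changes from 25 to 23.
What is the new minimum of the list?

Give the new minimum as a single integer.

Old min = -20 (at index 3)
Change: A[9] 25 -> 23
Changed element was NOT the old min.
  New min = min(old_min, new_val) = min(-20, 23) = -20

Answer: -20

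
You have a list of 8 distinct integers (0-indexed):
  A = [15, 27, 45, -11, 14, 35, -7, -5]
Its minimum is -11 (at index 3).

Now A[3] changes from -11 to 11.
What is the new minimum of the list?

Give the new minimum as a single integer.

Old min = -11 (at index 3)
Change: A[3] -11 -> 11
Changed element WAS the min. Need to check: is 11 still <= all others?
  Min of remaining elements: -7
  New min = min(11, -7) = -7

Answer: -7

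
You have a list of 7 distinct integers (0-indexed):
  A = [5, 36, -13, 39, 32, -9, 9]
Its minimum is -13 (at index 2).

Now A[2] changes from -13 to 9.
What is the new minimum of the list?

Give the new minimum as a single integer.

Old min = -13 (at index 2)
Change: A[2] -13 -> 9
Changed element WAS the min. Need to check: is 9 still <= all others?
  Min of remaining elements: -9
  New min = min(9, -9) = -9

Answer: -9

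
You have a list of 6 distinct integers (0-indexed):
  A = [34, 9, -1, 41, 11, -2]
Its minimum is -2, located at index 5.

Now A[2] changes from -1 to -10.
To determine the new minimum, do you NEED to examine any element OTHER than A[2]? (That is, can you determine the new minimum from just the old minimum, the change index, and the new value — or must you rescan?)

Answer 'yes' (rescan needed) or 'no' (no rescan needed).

Answer: no

Derivation:
Old min = -2 at index 5
Change at index 2: -1 -> -10
Index 2 was NOT the min. New min = min(-2, -10). No rescan of other elements needed.
Needs rescan: no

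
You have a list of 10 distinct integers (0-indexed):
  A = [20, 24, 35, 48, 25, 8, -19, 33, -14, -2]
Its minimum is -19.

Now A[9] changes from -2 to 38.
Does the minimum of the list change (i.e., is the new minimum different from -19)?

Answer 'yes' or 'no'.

Old min = -19
Change: A[9] -2 -> 38
Changed element was NOT the min; min changes only if 38 < -19.
New min = -19; changed? no

Answer: no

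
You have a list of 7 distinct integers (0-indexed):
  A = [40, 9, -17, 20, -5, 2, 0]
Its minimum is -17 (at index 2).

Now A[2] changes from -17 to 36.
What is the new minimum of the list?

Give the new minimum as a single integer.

Old min = -17 (at index 2)
Change: A[2] -17 -> 36
Changed element WAS the min. Need to check: is 36 still <= all others?
  Min of remaining elements: -5
  New min = min(36, -5) = -5

Answer: -5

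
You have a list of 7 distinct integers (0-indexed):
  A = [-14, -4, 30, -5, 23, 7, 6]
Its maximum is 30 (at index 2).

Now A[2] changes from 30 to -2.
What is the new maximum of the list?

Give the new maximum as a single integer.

Old max = 30 (at index 2)
Change: A[2] 30 -> -2
Changed element WAS the max -> may need rescan.
  Max of remaining elements: 23
  New max = max(-2, 23) = 23

Answer: 23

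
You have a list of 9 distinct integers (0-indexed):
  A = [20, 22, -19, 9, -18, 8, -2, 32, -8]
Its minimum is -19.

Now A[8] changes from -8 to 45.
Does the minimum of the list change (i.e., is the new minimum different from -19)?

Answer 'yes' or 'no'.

Old min = -19
Change: A[8] -8 -> 45
Changed element was NOT the min; min changes only if 45 < -19.
New min = -19; changed? no

Answer: no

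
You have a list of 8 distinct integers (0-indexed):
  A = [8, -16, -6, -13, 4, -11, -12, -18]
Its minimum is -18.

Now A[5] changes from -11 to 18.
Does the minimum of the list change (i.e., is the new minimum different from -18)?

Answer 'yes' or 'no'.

Answer: no

Derivation:
Old min = -18
Change: A[5] -11 -> 18
Changed element was NOT the min; min changes only if 18 < -18.
New min = -18; changed? no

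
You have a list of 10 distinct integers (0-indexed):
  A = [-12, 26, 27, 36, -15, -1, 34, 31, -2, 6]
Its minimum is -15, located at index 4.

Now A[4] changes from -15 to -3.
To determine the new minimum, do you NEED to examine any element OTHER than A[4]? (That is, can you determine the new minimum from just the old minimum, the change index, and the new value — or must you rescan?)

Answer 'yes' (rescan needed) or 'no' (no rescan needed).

Old min = -15 at index 4
Change at index 4: -15 -> -3
Index 4 WAS the min and new value -3 > old min -15. Must rescan other elements to find the new min.
Needs rescan: yes

Answer: yes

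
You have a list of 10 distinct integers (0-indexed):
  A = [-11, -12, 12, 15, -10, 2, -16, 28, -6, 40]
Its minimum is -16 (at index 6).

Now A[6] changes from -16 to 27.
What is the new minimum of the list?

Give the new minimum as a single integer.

Answer: -12

Derivation:
Old min = -16 (at index 6)
Change: A[6] -16 -> 27
Changed element WAS the min. Need to check: is 27 still <= all others?
  Min of remaining elements: -12
  New min = min(27, -12) = -12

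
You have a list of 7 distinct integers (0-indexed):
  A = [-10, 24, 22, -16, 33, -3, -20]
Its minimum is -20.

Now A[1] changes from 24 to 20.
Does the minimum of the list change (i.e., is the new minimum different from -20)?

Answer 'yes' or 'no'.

Answer: no

Derivation:
Old min = -20
Change: A[1] 24 -> 20
Changed element was NOT the min; min changes only if 20 < -20.
New min = -20; changed? no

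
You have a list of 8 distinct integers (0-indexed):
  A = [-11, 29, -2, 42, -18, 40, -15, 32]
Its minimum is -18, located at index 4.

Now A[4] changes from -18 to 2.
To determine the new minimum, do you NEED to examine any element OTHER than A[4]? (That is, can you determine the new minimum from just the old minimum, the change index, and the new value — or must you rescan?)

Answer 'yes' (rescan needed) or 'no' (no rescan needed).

Answer: yes

Derivation:
Old min = -18 at index 4
Change at index 4: -18 -> 2
Index 4 WAS the min and new value 2 > old min -18. Must rescan other elements to find the new min.
Needs rescan: yes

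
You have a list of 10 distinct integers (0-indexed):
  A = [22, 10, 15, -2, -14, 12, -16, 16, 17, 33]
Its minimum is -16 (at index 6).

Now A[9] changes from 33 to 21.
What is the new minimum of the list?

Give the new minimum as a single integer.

Old min = -16 (at index 6)
Change: A[9] 33 -> 21
Changed element was NOT the old min.
  New min = min(old_min, new_val) = min(-16, 21) = -16

Answer: -16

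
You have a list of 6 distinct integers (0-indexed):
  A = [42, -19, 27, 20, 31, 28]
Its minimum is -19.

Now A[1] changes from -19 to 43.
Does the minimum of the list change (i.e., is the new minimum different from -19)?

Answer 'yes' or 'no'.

Old min = -19
Change: A[1] -19 -> 43
Changed element was the min; new min must be rechecked.
New min = 20; changed? yes

Answer: yes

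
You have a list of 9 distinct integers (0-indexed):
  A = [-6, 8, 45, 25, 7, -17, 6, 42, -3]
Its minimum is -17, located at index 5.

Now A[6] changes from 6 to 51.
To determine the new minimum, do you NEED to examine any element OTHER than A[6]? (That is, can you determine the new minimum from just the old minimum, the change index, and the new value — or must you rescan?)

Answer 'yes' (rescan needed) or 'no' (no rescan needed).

Answer: no

Derivation:
Old min = -17 at index 5
Change at index 6: 6 -> 51
Index 6 was NOT the min. New min = min(-17, 51). No rescan of other elements needed.
Needs rescan: no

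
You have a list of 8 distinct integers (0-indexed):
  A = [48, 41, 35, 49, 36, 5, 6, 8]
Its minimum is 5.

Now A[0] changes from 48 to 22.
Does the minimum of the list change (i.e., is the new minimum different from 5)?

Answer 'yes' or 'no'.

Old min = 5
Change: A[0] 48 -> 22
Changed element was NOT the min; min changes only if 22 < 5.
New min = 5; changed? no

Answer: no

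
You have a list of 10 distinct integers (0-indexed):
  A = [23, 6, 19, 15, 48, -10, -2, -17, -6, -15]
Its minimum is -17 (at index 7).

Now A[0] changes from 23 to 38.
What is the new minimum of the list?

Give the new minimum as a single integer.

Old min = -17 (at index 7)
Change: A[0] 23 -> 38
Changed element was NOT the old min.
  New min = min(old_min, new_val) = min(-17, 38) = -17

Answer: -17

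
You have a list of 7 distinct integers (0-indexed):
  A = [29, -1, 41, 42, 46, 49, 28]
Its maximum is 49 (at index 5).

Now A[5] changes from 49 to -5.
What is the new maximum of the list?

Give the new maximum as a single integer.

Answer: 46

Derivation:
Old max = 49 (at index 5)
Change: A[5] 49 -> -5
Changed element WAS the max -> may need rescan.
  Max of remaining elements: 46
  New max = max(-5, 46) = 46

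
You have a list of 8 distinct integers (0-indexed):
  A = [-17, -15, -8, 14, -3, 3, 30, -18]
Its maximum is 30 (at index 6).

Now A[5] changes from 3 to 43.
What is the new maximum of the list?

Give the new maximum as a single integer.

Answer: 43

Derivation:
Old max = 30 (at index 6)
Change: A[5] 3 -> 43
Changed element was NOT the old max.
  New max = max(old_max, new_val) = max(30, 43) = 43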